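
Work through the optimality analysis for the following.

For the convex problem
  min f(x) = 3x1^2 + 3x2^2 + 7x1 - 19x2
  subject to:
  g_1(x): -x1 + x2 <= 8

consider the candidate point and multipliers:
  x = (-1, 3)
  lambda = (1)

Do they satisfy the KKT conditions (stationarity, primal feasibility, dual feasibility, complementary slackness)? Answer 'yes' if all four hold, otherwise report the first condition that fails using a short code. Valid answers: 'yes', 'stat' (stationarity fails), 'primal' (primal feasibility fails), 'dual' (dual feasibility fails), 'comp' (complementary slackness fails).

Gradient of f: grad f(x) = Q x + c = (1, -1)
Constraint values g_i(x) = a_i^T x - b_i:
  g_1((-1, 3)) = -4
Stationarity residual: grad f(x) + sum_i lambda_i a_i = (0, 0)
  -> stationarity OK
Primal feasibility (all g_i <= 0): OK
Dual feasibility (all lambda_i >= 0): OK
Complementary slackness (lambda_i * g_i(x) = 0 for all i): FAILS

Verdict: the first failing condition is complementary_slackness -> comp.

comp


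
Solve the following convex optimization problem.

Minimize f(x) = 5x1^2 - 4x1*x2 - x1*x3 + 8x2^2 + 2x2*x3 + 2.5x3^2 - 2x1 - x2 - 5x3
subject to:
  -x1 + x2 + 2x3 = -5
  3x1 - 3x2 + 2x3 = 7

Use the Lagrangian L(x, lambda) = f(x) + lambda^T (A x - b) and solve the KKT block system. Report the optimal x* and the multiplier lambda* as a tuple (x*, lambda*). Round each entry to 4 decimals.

Form the Lagrangian:
  L(x, lambda) = (1/2) x^T Q x + c^T x + lambda^T (A x - b)
Stationarity (grad_x L = 0): Q x + c + A^T lambda = 0.
Primal feasibility: A x = b.

This gives the KKT block system:
  [ Q   A^T ] [ x     ]   [-c ]
  [ A    0  ] [ lambda ] = [ b ]

Solving the linear system:
  x*      = (2.2222, -0.7778, -1)
  lambda* = (11.25, -4.3611)
  f(x*)   = 44.0556

x* = (2.2222, -0.7778, -1), lambda* = (11.25, -4.3611)


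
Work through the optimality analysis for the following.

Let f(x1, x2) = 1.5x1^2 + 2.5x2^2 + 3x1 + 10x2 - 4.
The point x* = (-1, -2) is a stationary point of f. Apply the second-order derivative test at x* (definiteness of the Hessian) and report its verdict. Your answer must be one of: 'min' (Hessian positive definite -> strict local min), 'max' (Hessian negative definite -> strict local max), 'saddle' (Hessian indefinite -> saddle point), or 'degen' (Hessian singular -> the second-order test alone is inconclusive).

Compute the Hessian H = grad^2 f:
  H = [[3, 0], [0, 5]]
Verify stationarity: grad f(x*) = H x* + g = (0, 0).
Eigenvalues of H: 3, 5.
Both eigenvalues > 0, so H is positive definite -> x* is a strict local min.

min


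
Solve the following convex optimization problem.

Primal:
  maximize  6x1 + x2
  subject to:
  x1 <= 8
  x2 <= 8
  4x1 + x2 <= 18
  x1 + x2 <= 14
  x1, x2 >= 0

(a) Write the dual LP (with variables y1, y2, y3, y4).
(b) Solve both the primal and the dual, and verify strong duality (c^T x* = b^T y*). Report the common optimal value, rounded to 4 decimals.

The standard primal-dual pair for 'max c^T x s.t. A x <= b, x >= 0' is:
  Dual:  min b^T y  s.t.  A^T y >= c,  y >= 0.

So the dual LP is:
  minimize  8y1 + 8y2 + 18y3 + 14y4
  subject to:
    y1 + 4y3 + y4 >= 6
    y2 + y3 + y4 >= 1
    y1, y2, y3, y4 >= 0

Solving the primal: x* = (4.5, 0).
  primal value c^T x* = 27.
Solving the dual: y* = (0, 0, 1.5, 0).
  dual value b^T y* = 27.
Strong duality: c^T x* = b^T y*. Confirmed.

27


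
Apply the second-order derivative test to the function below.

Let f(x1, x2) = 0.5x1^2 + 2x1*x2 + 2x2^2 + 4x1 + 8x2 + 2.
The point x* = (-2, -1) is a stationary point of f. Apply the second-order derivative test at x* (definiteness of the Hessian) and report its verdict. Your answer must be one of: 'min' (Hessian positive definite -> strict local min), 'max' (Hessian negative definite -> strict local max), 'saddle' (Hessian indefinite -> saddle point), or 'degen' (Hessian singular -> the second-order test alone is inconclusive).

Compute the Hessian H = grad^2 f:
  H = [[1, 2], [2, 4]]
Verify stationarity: grad f(x*) = H x* + g = (0, 0).
Eigenvalues of H: 0, 5.
H has a zero eigenvalue (singular; positive semidefinite but not definite), so H is neither positive definite, negative definite, nor indefinite. The second-order test alone is inconclusive -> degen.
(Indeed, f is constant along the null direction of H through x*, so x* is not a strict local extremum.)

degen


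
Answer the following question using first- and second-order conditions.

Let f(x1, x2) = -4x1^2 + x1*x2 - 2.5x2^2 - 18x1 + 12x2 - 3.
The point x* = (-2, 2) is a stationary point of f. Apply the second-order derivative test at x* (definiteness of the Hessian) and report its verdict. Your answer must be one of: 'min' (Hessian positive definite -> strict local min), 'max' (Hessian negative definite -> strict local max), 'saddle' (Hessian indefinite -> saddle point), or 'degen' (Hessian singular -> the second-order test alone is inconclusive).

Compute the Hessian H = grad^2 f:
  H = [[-8, 1], [1, -5]]
Verify stationarity: grad f(x*) = H x* + g = (0, 0).
Eigenvalues of H: -8.3028, -4.6972.
Both eigenvalues < 0, so H is negative definite -> x* is a strict local max.

max


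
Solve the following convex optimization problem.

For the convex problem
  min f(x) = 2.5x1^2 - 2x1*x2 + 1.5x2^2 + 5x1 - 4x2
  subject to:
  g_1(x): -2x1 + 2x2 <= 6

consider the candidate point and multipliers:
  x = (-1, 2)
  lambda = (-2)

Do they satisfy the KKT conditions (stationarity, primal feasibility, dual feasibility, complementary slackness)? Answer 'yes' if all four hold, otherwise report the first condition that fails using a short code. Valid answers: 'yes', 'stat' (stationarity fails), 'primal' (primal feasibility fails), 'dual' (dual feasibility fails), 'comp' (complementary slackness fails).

Gradient of f: grad f(x) = Q x + c = (-4, 4)
Constraint values g_i(x) = a_i^T x - b_i:
  g_1((-1, 2)) = 0
Stationarity residual: grad f(x) + sum_i lambda_i a_i = (0, 0)
  -> stationarity OK
Primal feasibility (all g_i <= 0): OK
Dual feasibility (all lambda_i >= 0): FAILS
Complementary slackness (lambda_i * g_i(x) = 0 for all i): OK

Verdict: the first failing condition is dual_feasibility -> dual.

dual


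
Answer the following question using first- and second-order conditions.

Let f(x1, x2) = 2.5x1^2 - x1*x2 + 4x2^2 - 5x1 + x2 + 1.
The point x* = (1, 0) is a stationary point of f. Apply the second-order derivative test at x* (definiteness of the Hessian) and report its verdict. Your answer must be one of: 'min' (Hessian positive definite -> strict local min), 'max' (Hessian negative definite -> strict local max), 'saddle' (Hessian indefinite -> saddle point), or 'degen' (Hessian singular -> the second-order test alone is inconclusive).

Compute the Hessian H = grad^2 f:
  H = [[5, -1], [-1, 8]]
Verify stationarity: grad f(x*) = H x* + g = (0, 0).
Eigenvalues of H: 4.6972, 8.3028.
Both eigenvalues > 0, so H is positive definite -> x* is a strict local min.

min


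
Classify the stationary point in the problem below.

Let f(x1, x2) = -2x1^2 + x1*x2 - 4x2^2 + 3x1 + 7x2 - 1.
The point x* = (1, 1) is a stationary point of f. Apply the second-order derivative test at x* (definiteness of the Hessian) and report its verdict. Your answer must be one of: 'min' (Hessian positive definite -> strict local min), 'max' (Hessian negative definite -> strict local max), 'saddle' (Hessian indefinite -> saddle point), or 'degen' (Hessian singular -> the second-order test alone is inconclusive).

Compute the Hessian H = grad^2 f:
  H = [[-4, 1], [1, -8]]
Verify stationarity: grad f(x*) = H x* + g = (0, 0).
Eigenvalues of H: -8.2361, -3.7639.
Both eigenvalues < 0, so H is negative definite -> x* is a strict local max.

max


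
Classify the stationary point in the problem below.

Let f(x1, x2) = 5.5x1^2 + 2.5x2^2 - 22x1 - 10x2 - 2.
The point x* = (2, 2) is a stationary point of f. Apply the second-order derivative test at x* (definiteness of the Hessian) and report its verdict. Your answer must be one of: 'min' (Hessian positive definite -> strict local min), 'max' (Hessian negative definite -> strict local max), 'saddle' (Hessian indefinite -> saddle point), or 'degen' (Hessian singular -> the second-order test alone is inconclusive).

Compute the Hessian H = grad^2 f:
  H = [[11, 0], [0, 5]]
Verify stationarity: grad f(x*) = H x* + g = (0, 0).
Eigenvalues of H: 5, 11.
Both eigenvalues > 0, so H is positive definite -> x* is a strict local min.

min


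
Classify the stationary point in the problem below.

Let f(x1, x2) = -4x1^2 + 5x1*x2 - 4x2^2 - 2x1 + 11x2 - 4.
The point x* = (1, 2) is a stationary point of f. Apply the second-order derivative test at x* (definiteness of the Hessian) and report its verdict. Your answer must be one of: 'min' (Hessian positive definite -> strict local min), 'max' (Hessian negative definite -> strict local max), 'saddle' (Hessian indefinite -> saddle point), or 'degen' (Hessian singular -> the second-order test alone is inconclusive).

Compute the Hessian H = grad^2 f:
  H = [[-8, 5], [5, -8]]
Verify stationarity: grad f(x*) = H x* + g = (0, 0).
Eigenvalues of H: -13, -3.
Both eigenvalues < 0, so H is negative definite -> x* is a strict local max.

max


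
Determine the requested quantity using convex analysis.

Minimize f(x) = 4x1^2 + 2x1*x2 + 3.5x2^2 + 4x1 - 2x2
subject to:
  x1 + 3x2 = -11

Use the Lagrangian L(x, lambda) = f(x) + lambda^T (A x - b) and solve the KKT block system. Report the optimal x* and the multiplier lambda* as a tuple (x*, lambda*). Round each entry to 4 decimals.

Form the Lagrangian:
  L(x, lambda) = (1/2) x^T Q x + c^T x + lambda^T (A x - b)
Stationarity (grad_x L = 0): Q x + c + A^T lambda = 0.
Primal feasibility: A x = b.

This gives the KKT block system:
  [ Q   A^T ] [ x     ]   [-c ]
  [ A    0  ] [ lambda ] = [ b ]

Solving the linear system:
  x*      = (-0.791, -3.403)
  lambda* = (9.1343)
  f(x*)   = 52.0597

x* = (-0.791, -3.403), lambda* = (9.1343)


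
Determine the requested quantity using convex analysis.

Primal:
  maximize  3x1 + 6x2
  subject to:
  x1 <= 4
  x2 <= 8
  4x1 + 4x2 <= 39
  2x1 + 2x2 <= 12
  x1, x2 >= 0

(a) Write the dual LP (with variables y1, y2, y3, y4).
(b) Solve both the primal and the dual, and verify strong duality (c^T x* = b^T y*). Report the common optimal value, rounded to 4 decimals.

The standard primal-dual pair for 'max c^T x s.t. A x <= b, x >= 0' is:
  Dual:  min b^T y  s.t.  A^T y >= c,  y >= 0.

So the dual LP is:
  minimize  4y1 + 8y2 + 39y3 + 12y4
  subject to:
    y1 + 4y3 + 2y4 >= 3
    y2 + 4y3 + 2y4 >= 6
    y1, y2, y3, y4 >= 0

Solving the primal: x* = (0, 6).
  primal value c^T x* = 36.
Solving the dual: y* = (0, 0, 0, 3).
  dual value b^T y* = 36.
Strong duality: c^T x* = b^T y*. Confirmed.

36


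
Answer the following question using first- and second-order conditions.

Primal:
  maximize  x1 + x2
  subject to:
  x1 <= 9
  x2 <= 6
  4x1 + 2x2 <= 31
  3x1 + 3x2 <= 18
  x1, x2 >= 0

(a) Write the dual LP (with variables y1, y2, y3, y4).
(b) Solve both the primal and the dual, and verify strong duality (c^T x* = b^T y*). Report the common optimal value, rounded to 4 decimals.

The standard primal-dual pair for 'max c^T x s.t. A x <= b, x >= 0' is:
  Dual:  min b^T y  s.t.  A^T y >= c,  y >= 0.

So the dual LP is:
  minimize  9y1 + 6y2 + 31y3 + 18y4
  subject to:
    y1 + 4y3 + 3y4 >= 1
    y2 + 2y3 + 3y4 >= 1
    y1, y2, y3, y4 >= 0

Solving the primal: x* = (6, 0).
  primal value c^T x* = 6.
Solving the dual: y* = (0, 0, 0, 0.3333).
  dual value b^T y* = 6.
Strong duality: c^T x* = b^T y*. Confirmed.

6


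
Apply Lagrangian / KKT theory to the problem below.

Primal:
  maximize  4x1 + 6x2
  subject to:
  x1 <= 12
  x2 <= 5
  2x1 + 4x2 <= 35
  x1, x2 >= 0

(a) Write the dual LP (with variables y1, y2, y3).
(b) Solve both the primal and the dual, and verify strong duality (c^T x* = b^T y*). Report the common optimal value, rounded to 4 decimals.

The standard primal-dual pair for 'max c^T x s.t. A x <= b, x >= 0' is:
  Dual:  min b^T y  s.t.  A^T y >= c,  y >= 0.

So the dual LP is:
  minimize  12y1 + 5y2 + 35y3
  subject to:
    y1 + 2y3 >= 4
    y2 + 4y3 >= 6
    y1, y2, y3 >= 0

Solving the primal: x* = (12, 2.75).
  primal value c^T x* = 64.5.
Solving the dual: y* = (1, 0, 1.5).
  dual value b^T y* = 64.5.
Strong duality: c^T x* = b^T y*. Confirmed.

64.5


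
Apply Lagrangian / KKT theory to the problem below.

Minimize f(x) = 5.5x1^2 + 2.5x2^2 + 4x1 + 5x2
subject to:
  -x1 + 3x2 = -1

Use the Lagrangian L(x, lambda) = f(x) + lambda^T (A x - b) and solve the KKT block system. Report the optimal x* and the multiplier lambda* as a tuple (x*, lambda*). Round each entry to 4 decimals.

Form the Lagrangian:
  L(x, lambda) = (1/2) x^T Q x + c^T x + lambda^T (A x - b)
Stationarity (grad_x L = 0): Q x + c + A^T lambda = 0.
Primal feasibility: A x = b.

This gives the KKT block system:
  [ Q   A^T ] [ x     ]   [-c ]
  [ A    0  ] [ lambda ] = [ b ]

Solving the linear system:
  x*      = (-0.4423, -0.4808)
  lambda* = (-0.8654)
  f(x*)   = -2.5192

x* = (-0.4423, -0.4808), lambda* = (-0.8654)


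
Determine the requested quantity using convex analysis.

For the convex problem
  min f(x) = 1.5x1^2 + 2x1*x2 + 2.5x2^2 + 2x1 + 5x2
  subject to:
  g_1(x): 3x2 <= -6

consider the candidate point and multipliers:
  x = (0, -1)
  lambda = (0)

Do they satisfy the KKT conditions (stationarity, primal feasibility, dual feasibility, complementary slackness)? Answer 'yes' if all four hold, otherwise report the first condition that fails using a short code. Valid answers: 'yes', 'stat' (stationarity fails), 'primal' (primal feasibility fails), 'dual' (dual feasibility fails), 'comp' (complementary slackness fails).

Gradient of f: grad f(x) = Q x + c = (0, 0)
Constraint values g_i(x) = a_i^T x - b_i:
  g_1((0, -1)) = 3
Stationarity residual: grad f(x) + sum_i lambda_i a_i = (0, 0)
  -> stationarity OK
Primal feasibility (all g_i <= 0): FAILS
Dual feasibility (all lambda_i >= 0): OK
Complementary slackness (lambda_i * g_i(x) = 0 for all i): OK

Verdict: the first failing condition is primal_feasibility -> primal.

primal


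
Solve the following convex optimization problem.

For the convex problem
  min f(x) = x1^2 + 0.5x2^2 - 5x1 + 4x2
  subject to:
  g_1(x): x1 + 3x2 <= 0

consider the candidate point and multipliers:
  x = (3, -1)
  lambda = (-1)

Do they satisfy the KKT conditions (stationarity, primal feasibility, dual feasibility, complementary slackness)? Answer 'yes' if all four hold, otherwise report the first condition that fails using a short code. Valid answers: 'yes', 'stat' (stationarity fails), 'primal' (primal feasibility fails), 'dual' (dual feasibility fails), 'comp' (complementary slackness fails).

Gradient of f: grad f(x) = Q x + c = (1, 3)
Constraint values g_i(x) = a_i^T x - b_i:
  g_1((3, -1)) = 0
Stationarity residual: grad f(x) + sum_i lambda_i a_i = (0, 0)
  -> stationarity OK
Primal feasibility (all g_i <= 0): OK
Dual feasibility (all lambda_i >= 0): FAILS
Complementary slackness (lambda_i * g_i(x) = 0 for all i): OK

Verdict: the first failing condition is dual_feasibility -> dual.

dual


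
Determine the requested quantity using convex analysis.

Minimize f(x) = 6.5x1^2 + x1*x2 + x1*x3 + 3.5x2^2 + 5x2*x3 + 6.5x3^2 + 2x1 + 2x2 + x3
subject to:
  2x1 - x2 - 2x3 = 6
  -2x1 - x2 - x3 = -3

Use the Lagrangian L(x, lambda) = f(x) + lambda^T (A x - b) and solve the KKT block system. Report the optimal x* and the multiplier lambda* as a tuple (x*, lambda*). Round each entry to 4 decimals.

Form the Lagrangian:
  L(x, lambda) = (1/2) x^T Q x + c^T x + lambda^T (A x - b)
Stationarity (grad_x L = 0): Q x + c + A^T lambda = 0.
Primal feasibility: A x = b.

This gives the KKT block system:
  [ Q   A^T ] [ x     ]   [-c ]
  [ A    0  ] [ lambda ] = [ b ]

Solving the linear system:
  x*      = (2.0306, -0.1834, -0.8777)
  lambda* = (-7.655, 6.0131)
  f(x*)   = 33.393

x* = (2.0306, -0.1834, -0.8777), lambda* = (-7.655, 6.0131)


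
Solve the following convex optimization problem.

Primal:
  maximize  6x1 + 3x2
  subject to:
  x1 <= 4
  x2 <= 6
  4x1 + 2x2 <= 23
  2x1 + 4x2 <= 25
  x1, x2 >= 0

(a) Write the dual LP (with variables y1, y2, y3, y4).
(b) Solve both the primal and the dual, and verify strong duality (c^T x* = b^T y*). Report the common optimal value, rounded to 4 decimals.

The standard primal-dual pair for 'max c^T x s.t. A x <= b, x >= 0' is:
  Dual:  min b^T y  s.t.  A^T y >= c,  y >= 0.

So the dual LP is:
  minimize  4y1 + 6y2 + 23y3 + 25y4
  subject to:
    y1 + 4y3 + 2y4 >= 6
    y2 + 2y3 + 4y4 >= 3
    y1, y2, y3, y4 >= 0

Solving the primal: x* = (4, 3.5).
  primal value c^T x* = 34.5.
Solving the dual: y* = (0, 0, 1.5, 0).
  dual value b^T y* = 34.5.
Strong duality: c^T x* = b^T y*. Confirmed.

34.5


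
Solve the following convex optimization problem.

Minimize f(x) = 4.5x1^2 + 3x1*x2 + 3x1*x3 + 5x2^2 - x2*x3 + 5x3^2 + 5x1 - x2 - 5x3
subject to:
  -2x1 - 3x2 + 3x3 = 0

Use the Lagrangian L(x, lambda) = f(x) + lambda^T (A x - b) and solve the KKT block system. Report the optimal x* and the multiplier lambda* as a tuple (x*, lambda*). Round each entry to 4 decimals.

Form the Lagrangian:
  L(x, lambda) = (1/2) x^T Q x + c^T x + lambda^T (A x - b)
Stationarity (grad_x L = 0): Q x + c + A^T lambda = 0.
Primal feasibility: A x = b.

This gives the KKT block system:
  [ Q   A^T ] [ x     ]   [-c ]
  [ A    0  ] [ lambda ] = [ b ]

Solving the linear system:
  x*      = (-0.6, 0.7333, 0.3333)
  lambda* = (1.4)
  f(x*)   = -2.7

x* = (-0.6, 0.7333, 0.3333), lambda* = (1.4)


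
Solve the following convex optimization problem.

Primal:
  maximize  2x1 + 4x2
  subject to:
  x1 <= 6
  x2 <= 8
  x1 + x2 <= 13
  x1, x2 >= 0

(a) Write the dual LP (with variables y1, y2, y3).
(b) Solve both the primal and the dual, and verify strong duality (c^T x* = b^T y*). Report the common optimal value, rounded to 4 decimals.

The standard primal-dual pair for 'max c^T x s.t. A x <= b, x >= 0' is:
  Dual:  min b^T y  s.t.  A^T y >= c,  y >= 0.

So the dual LP is:
  minimize  6y1 + 8y2 + 13y3
  subject to:
    y1 + y3 >= 2
    y2 + y3 >= 4
    y1, y2, y3 >= 0

Solving the primal: x* = (5, 8).
  primal value c^T x* = 42.
Solving the dual: y* = (0, 2, 2).
  dual value b^T y* = 42.
Strong duality: c^T x* = b^T y*. Confirmed.

42


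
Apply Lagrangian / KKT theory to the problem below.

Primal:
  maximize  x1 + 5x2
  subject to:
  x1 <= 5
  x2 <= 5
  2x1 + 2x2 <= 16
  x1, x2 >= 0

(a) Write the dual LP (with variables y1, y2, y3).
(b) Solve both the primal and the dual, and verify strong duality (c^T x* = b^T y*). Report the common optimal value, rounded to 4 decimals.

The standard primal-dual pair for 'max c^T x s.t. A x <= b, x >= 0' is:
  Dual:  min b^T y  s.t.  A^T y >= c,  y >= 0.

So the dual LP is:
  minimize  5y1 + 5y2 + 16y3
  subject to:
    y1 + 2y3 >= 1
    y2 + 2y3 >= 5
    y1, y2, y3 >= 0

Solving the primal: x* = (3, 5).
  primal value c^T x* = 28.
Solving the dual: y* = (0, 4, 0.5).
  dual value b^T y* = 28.
Strong duality: c^T x* = b^T y*. Confirmed.

28


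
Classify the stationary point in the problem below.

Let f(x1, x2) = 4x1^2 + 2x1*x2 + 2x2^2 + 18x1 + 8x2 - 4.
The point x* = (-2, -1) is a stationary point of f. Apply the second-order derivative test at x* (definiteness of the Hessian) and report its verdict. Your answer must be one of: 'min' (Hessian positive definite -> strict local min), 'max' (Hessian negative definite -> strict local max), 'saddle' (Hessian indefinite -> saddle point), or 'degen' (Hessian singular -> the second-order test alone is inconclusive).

Compute the Hessian H = grad^2 f:
  H = [[8, 2], [2, 4]]
Verify stationarity: grad f(x*) = H x* + g = (0, 0).
Eigenvalues of H: 3.1716, 8.8284.
Both eigenvalues > 0, so H is positive definite -> x* is a strict local min.

min


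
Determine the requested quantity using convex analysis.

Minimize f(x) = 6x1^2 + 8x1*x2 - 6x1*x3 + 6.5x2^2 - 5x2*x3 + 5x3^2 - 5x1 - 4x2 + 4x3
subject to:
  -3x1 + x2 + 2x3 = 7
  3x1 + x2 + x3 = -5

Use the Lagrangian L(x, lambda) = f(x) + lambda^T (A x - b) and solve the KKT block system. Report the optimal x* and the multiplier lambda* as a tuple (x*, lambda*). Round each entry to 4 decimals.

Form the Lagrangian:
  L(x, lambda) = (1/2) x^T Q x + c^T x + lambda^T (A x - b)
Stationarity (grad_x L = 0): Q x + c + A^T lambda = 0.
Primal feasibility: A x = b.

This gives the KKT block system:
  [ Q   A^T ] [ x     ]   [-c ]
  [ A    0  ] [ lambda ] = [ b ]

Solving the linear system:
  x*      = (-2.0617, 1.5557, -0.3705)
  lambda* = (-3.3036, 1.7204)
  f(x*)   = 17.1655

x* = (-2.0617, 1.5557, -0.3705), lambda* = (-3.3036, 1.7204)


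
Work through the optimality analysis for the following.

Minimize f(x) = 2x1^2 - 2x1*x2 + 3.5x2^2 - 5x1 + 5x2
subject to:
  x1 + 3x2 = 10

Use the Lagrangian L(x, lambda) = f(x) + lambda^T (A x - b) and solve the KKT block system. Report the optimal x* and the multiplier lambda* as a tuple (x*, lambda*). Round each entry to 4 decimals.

Form the Lagrangian:
  L(x, lambda) = (1/2) x^T Q x + c^T x + lambda^T (A x - b)
Stationarity (grad_x L = 0): Q x + c + A^T lambda = 0.
Primal feasibility: A x = b.

This gives the KKT block system:
  [ Q   A^T ] [ x     ]   [-c ]
  [ A    0  ] [ lambda ] = [ b ]

Solving the linear system:
  x*      = (3.4545, 2.1818)
  lambda* = (-4.4545)
  f(x*)   = 19.0909

x* = (3.4545, 2.1818), lambda* = (-4.4545)


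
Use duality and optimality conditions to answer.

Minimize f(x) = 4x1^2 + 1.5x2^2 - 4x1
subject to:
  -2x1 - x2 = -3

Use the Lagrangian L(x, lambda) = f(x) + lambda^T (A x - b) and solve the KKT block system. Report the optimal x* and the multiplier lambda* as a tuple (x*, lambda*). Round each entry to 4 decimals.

Form the Lagrangian:
  L(x, lambda) = (1/2) x^T Q x + c^T x + lambda^T (A x - b)
Stationarity (grad_x L = 0): Q x + c + A^T lambda = 0.
Primal feasibility: A x = b.

This gives the KKT block system:
  [ Q   A^T ] [ x     ]   [-c ]
  [ A    0  ] [ lambda ] = [ b ]

Solving the linear system:
  x*      = (1.1, 0.8)
  lambda* = (2.4)
  f(x*)   = 1.4

x* = (1.1, 0.8), lambda* = (2.4)


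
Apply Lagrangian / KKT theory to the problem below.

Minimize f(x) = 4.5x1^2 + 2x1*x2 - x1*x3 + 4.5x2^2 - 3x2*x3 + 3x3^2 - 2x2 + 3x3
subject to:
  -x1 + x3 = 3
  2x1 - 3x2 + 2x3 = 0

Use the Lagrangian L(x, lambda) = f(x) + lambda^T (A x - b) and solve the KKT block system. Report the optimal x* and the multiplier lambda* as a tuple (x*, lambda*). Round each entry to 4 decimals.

Form the Lagrangian:
  L(x, lambda) = (1/2) x^T Q x + c^T x + lambda^T (A x - b)
Stationarity (grad_x L = 0): Q x + c + A^T lambda = 0.
Primal feasibility: A x = b.

This gives the KKT block system:
  [ Q   A^T ] [ x     ]   [-c ]
  [ A    0  ] [ lambda ] = [ b ]

Solving the linear system:
  x*      = (-0.962, 0.7173, 2.038)
  lambda* = (-11.6498, -1.1941)
  f(x*)   = 19.8143

x* = (-0.962, 0.7173, 2.038), lambda* = (-11.6498, -1.1941)


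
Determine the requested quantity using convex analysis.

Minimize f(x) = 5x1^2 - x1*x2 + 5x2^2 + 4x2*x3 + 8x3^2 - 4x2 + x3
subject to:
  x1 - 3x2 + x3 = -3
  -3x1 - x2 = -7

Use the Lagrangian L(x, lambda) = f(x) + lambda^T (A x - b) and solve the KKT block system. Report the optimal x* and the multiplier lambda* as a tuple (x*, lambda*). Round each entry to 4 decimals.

Form the Lagrangian:
  L(x, lambda) = (1/2) x^T Q x + c^T x + lambda^T (A x - b)
Stationarity (grad_x L = 0): Q x + c + A^T lambda = 0.
Primal feasibility: A x = b.

This gives the KKT block system:
  [ Q   A^T ] [ x     ]   [-c ]
  [ A    0  ] [ lambda ] = [ b ]

Solving the linear system:
  x*      = (1.8453, 1.464, -0.4532)
  lambda* = (0.3957, 5.795)
  f(x*)   = 17.7212

x* = (1.8453, 1.464, -0.4532), lambda* = (0.3957, 5.795)


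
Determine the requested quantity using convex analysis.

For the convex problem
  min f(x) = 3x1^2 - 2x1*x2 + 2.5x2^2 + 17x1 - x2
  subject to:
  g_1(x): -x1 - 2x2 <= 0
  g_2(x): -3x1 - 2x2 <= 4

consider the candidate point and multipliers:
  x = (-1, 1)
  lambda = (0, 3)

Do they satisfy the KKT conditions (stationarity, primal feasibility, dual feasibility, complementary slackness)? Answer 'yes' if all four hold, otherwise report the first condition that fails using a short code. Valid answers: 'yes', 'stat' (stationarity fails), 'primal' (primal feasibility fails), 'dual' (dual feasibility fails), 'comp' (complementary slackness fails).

Gradient of f: grad f(x) = Q x + c = (9, 6)
Constraint values g_i(x) = a_i^T x - b_i:
  g_1((-1, 1)) = -1
  g_2((-1, 1)) = -3
Stationarity residual: grad f(x) + sum_i lambda_i a_i = (0, 0)
  -> stationarity OK
Primal feasibility (all g_i <= 0): OK
Dual feasibility (all lambda_i >= 0): OK
Complementary slackness (lambda_i * g_i(x) = 0 for all i): FAILS

Verdict: the first failing condition is complementary_slackness -> comp.

comp


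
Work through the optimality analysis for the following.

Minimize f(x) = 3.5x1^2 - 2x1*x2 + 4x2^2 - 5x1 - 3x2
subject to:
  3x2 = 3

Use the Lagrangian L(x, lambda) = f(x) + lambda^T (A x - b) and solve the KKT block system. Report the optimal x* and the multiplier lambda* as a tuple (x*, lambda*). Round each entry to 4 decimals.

Form the Lagrangian:
  L(x, lambda) = (1/2) x^T Q x + c^T x + lambda^T (A x - b)
Stationarity (grad_x L = 0): Q x + c + A^T lambda = 0.
Primal feasibility: A x = b.

This gives the KKT block system:
  [ Q   A^T ] [ x     ]   [-c ]
  [ A    0  ] [ lambda ] = [ b ]

Solving the linear system:
  x*      = (1, 1)
  lambda* = (-1)
  f(x*)   = -2.5

x* = (1, 1), lambda* = (-1)


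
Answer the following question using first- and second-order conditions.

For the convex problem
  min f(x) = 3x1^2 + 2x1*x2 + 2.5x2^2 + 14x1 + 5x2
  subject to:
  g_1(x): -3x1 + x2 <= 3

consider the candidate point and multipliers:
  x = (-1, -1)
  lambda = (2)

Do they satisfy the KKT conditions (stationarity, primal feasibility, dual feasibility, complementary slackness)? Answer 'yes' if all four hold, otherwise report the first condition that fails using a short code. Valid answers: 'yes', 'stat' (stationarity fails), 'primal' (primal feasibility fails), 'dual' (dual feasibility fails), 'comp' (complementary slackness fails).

Gradient of f: grad f(x) = Q x + c = (6, -2)
Constraint values g_i(x) = a_i^T x - b_i:
  g_1((-1, -1)) = -1
Stationarity residual: grad f(x) + sum_i lambda_i a_i = (0, 0)
  -> stationarity OK
Primal feasibility (all g_i <= 0): OK
Dual feasibility (all lambda_i >= 0): OK
Complementary slackness (lambda_i * g_i(x) = 0 for all i): FAILS

Verdict: the first failing condition is complementary_slackness -> comp.

comp


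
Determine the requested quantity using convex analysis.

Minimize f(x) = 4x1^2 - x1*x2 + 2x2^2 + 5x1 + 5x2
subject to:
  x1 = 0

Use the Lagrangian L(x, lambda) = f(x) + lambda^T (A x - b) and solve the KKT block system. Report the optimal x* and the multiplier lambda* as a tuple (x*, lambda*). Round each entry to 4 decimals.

Form the Lagrangian:
  L(x, lambda) = (1/2) x^T Q x + c^T x + lambda^T (A x - b)
Stationarity (grad_x L = 0): Q x + c + A^T lambda = 0.
Primal feasibility: A x = b.

This gives the KKT block system:
  [ Q   A^T ] [ x     ]   [-c ]
  [ A    0  ] [ lambda ] = [ b ]

Solving the linear system:
  x*      = (0, -1.25)
  lambda* = (-6.25)
  f(x*)   = -3.125

x* = (0, -1.25), lambda* = (-6.25)


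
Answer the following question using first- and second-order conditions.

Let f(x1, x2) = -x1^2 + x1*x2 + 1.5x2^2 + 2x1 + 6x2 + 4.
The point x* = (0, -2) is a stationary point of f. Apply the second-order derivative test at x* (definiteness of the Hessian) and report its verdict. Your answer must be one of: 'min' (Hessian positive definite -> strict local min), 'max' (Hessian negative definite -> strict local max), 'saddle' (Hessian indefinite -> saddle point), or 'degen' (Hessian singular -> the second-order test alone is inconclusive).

Compute the Hessian H = grad^2 f:
  H = [[-2, 1], [1, 3]]
Verify stationarity: grad f(x*) = H x* + g = (0, 0).
Eigenvalues of H: -2.1926, 3.1926.
Eigenvalues have mixed signs, so H is indefinite -> x* is a saddle point.

saddle


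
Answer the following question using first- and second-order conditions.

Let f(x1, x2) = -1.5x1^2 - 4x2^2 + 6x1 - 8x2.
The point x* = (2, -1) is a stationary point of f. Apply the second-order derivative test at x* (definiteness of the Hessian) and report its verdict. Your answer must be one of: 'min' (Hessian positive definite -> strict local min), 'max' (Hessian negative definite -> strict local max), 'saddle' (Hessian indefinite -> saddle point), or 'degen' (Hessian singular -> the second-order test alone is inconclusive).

Compute the Hessian H = grad^2 f:
  H = [[-3, 0], [0, -8]]
Verify stationarity: grad f(x*) = H x* + g = (0, 0).
Eigenvalues of H: -8, -3.
Both eigenvalues < 0, so H is negative definite -> x* is a strict local max.

max


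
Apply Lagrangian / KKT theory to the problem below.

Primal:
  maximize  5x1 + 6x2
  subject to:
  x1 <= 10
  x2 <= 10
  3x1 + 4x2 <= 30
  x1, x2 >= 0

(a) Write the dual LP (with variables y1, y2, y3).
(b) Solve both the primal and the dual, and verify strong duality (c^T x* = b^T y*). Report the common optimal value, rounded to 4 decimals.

The standard primal-dual pair for 'max c^T x s.t. A x <= b, x >= 0' is:
  Dual:  min b^T y  s.t.  A^T y >= c,  y >= 0.

So the dual LP is:
  minimize  10y1 + 10y2 + 30y3
  subject to:
    y1 + 3y3 >= 5
    y2 + 4y3 >= 6
    y1, y2, y3 >= 0

Solving the primal: x* = (10, 0).
  primal value c^T x* = 50.
Solving the dual: y* = (0.5, 0, 1.5).
  dual value b^T y* = 50.
Strong duality: c^T x* = b^T y*. Confirmed.

50


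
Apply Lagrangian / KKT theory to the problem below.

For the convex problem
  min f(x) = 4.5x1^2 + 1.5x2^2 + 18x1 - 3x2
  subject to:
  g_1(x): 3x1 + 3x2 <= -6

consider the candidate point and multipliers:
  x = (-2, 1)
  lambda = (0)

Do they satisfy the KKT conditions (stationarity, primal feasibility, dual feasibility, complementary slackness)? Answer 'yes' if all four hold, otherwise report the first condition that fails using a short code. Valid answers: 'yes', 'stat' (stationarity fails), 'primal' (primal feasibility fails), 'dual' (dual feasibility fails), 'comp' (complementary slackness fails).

Gradient of f: grad f(x) = Q x + c = (0, 0)
Constraint values g_i(x) = a_i^T x - b_i:
  g_1((-2, 1)) = 3
Stationarity residual: grad f(x) + sum_i lambda_i a_i = (0, 0)
  -> stationarity OK
Primal feasibility (all g_i <= 0): FAILS
Dual feasibility (all lambda_i >= 0): OK
Complementary slackness (lambda_i * g_i(x) = 0 for all i): OK

Verdict: the first failing condition is primal_feasibility -> primal.

primal


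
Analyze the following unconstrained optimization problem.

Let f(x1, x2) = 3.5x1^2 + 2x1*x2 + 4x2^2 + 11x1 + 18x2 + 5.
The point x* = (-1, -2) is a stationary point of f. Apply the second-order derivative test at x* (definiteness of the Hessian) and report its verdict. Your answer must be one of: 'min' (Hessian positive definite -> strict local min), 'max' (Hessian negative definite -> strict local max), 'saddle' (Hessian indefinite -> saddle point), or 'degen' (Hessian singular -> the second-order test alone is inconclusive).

Compute the Hessian H = grad^2 f:
  H = [[7, 2], [2, 8]]
Verify stationarity: grad f(x*) = H x* + g = (0, 0).
Eigenvalues of H: 5.4384, 9.5616.
Both eigenvalues > 0, so H is positive definite -> x* is a strict local min.

min


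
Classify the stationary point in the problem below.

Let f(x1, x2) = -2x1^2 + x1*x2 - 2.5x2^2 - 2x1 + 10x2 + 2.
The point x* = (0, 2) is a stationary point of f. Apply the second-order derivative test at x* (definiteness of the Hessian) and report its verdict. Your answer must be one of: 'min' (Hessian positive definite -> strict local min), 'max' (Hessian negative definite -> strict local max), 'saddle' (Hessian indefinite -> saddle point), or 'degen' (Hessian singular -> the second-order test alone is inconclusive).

Compute the Hessian H = grad^2 f:
  H = [[-4, 1], [1, -5]]
Verify stationarity: grad f(x*) = H x* + g = (0, 0).
Eigenvalues of H: -5.618, -3.382.
Both eigenvalues < 0, so H is negative definite -> x* is a strict local max.

max


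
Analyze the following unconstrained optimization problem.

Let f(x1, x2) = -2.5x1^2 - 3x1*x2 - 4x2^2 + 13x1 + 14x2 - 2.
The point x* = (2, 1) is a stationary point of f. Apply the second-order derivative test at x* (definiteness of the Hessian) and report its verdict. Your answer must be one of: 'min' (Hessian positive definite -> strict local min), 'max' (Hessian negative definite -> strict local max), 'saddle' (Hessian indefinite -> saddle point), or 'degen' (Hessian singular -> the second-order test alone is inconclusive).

Compute the Hessian H = grad^2 f:
  H = [[-5, -3], [-3, -8]]
Verify stationarity: grad f(x*) = H x* + g = (0, 0).
Eigenvalues of H: -9.8541, -3.1459.
Both eigenvalues < 0, so H is negative definite -> x* is a strict local max.

max


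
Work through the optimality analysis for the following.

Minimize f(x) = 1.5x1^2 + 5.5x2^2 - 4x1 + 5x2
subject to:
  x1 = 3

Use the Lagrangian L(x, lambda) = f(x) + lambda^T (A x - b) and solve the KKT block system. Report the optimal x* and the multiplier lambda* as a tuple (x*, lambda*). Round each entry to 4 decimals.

Form the Lagrangian:
  L(x, lambda) = (1/2) x^T Q x + c^T x + lambda^T (A x - b)
Stationarity (grad_x L = 0): Q x + c + A^T lambda = 0.
Primal feasibility: A x = b.

This gives the KKT block system:
  [ Q   A^T ] [ x     ]   [-c ]
  [ A    0  ] [ lambda ] = [ b ]

Solving the linear system:
  x*      = (3, -0.4545)
  lambda* = (-5)
  f(x*)   = 0.3636

x* = (3, -0.4545), lambda* = (-5)


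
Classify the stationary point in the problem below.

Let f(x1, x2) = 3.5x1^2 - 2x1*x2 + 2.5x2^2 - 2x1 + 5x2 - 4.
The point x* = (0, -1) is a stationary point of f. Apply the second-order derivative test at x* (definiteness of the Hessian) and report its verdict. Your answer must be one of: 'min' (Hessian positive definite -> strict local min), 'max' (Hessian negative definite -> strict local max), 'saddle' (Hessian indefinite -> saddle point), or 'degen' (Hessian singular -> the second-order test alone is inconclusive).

Compute the Hessian H = grad^2 f:
  H = [[7, -2], [-2, 5]]
Verify stationarity: grad f(x*) = H x* + g = (0, 0).
Eigenvalues of H: 3.7639, 8.2361.
Both eigenvalues > 0, so H is positive definite -> x* is a strict local min.

min


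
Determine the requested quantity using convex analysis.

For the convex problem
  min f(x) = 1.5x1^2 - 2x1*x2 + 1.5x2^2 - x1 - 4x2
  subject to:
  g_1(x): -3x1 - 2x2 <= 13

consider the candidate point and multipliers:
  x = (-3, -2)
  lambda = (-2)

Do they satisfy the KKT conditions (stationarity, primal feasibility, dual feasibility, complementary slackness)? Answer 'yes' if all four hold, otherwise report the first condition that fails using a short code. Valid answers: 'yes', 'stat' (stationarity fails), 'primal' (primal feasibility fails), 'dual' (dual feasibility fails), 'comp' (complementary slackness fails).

Gradient of f: grad f(x) = Q x + c = (-6, -4)
Constraint values g_i(x) = a_i^T x - b_i:
  g_1((-3, -2)) = 0
Stationarity residual: grad f(x) + sum_i lambda_i a_i = (0, 0)
  -> stationarity OK
Primal feasibility (all g_i <= 0): OK
Dual feasibility (all lambda_i >= 0): FAILS
Complementary slackness (lambda_i * g_i(x) = 0 for all i): OK

Verdict: the first failing condition is dual_feasibility -> dual.

dual


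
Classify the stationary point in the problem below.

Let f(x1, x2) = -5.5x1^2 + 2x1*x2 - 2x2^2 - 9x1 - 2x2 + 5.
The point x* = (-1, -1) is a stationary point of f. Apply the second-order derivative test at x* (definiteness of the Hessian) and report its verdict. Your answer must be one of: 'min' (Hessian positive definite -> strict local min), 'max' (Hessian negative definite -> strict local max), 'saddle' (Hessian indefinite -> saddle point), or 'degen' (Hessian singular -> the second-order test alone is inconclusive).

Compute the Hessian H = grad^2 f:
  H = [[-11, 2], [2, -4]]
Verify stationarity: grad f(x*) = H x* + g = (0, 0).
Eigenvalues of H: -11.5311, -3.4689.
Both eigenvalues < 0, so H is negative definite -> x* is a strict local max.

max


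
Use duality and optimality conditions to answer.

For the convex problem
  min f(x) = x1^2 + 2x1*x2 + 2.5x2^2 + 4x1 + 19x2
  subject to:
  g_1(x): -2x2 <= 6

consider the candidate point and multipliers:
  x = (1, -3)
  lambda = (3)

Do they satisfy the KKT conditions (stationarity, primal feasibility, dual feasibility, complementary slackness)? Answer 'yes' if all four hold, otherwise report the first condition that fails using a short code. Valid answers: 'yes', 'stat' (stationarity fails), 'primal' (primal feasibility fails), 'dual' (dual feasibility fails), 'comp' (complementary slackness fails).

Gradient of f: grad f(x) = Q x + c = (0, 6)
Constraint values g_i(x) = a_i^T x - b_i:
  g_1((1, -3)) = 0
Stationarity residual: grad f(x) + sum_i lambda_i a_i = (0, 0)
  -> stationarity OK
Primal feasibility (all g_i <= 0): OK
Dual feasibility (all lambda_i >= 0): OK
Complementary slackness (lambda_i * g_i(x) = 0 for all i): OK

Verdict: yes, KKT holds.

yes


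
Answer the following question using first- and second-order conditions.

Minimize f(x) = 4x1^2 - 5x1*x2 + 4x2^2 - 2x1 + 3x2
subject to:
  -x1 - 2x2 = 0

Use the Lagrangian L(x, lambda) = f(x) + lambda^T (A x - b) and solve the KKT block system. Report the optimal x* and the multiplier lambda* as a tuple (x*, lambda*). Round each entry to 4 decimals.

Form the Lagrangian:
  L(x, lambda) = (1/2) x^T Q x + c^T x + lambda^T (A x - b)
Stationarity (grad_x L = 0): Q x + c + A^T lambda = 0.
Primal feasibility: A x = b.

This gives the KKT block system:
  [ Q   A^T ] [ x     ]   [-c ]
  [ A    0  ] [ lambda ] = [ b ]

Solving the linear system:
  x*      = (0.2333, -0.1167)
  lambda* = (0.45)
  f(x*)   = -0.4083

x* = (0.2333, -0.1167), lambda* = (0.45)


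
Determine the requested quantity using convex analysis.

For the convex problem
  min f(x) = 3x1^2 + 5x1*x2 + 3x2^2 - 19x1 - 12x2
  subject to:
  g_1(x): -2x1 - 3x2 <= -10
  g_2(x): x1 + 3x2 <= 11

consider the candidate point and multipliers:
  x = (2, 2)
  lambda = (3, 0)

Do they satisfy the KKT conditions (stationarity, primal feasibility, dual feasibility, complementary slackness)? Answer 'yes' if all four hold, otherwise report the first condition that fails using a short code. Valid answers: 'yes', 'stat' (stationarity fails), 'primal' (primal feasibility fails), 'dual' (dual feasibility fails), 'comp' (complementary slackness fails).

Gradient of f: grad f(x) = Q x + c = (3, 10)
Constraint values g_i(x) = a_i^T x - b_i:
  g_1((2, 2)) = 0
  g_2((2, 2)) = -3
Stationarity residual: grad f(x) + sum_i lambda_i a_i = (-3, 1)
  -> stationarity FAILS
Primal feasibility (all g_i <= 0): OK
Dual feasibility (all lambda_i >= 0): OK
Complementary slackness (lambda_i * g_i(x) = 0 for all i): OK

Verdict: the first failing condition is stationarity -> stat.

stat


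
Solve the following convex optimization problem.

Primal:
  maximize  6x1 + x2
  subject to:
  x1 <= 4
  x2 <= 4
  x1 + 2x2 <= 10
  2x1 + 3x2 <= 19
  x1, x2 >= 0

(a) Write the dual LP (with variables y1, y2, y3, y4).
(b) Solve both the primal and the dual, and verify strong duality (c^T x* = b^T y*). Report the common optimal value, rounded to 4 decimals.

The standard primal-dual pair for 'max c^T x s.t. A x <= b, x >= 0' is:
  Dual:  min b^T y  s.t.  A^T y >= c,  y >= 0.

So the dual LP is:
  minimize  4y1 + 4y2 + 10y3 + 19y4
  subject to:
    y1 + y3 + 2y4 >= 6
    y2 + 2y3 + 3y4 >= 1
    y1, y2, y3, y4 >= 0

Solving the primal: x* = (4, 3).
  primal value c^T x* = 27.
Solving the dual: y* = (5.5, 0, 0.5, 0).
  dual value b^T y* = 27.
Strong duality: c^T x* = b^T y*. Confirmed.

27


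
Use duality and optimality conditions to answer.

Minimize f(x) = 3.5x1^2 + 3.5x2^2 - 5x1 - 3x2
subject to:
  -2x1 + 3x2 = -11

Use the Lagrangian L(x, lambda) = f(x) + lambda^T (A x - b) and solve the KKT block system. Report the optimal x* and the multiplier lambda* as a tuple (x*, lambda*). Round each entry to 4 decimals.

Form the Lagrangian:
  L(x, lambda) = (1/2) x^T Q x + c^T x + lambda^T (A x - b)
Stationarity (grad_x L = 0): Q x + c + A^T lambda = 0.
Primal feasibility: A x = b.

This gives the KKT block system:
  [ Q   A^T ] [ x     ]   [-c ]
  [ A    0  ] [ lambda ] = [ b ]

Solving the linear system:
  x*      = (2.3846, -2.0769)
  lambda* = (5.8462)
  f(x*)   = 29.3077

x* = (2.3846, -2.0769), lambda* = (5.8462)
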